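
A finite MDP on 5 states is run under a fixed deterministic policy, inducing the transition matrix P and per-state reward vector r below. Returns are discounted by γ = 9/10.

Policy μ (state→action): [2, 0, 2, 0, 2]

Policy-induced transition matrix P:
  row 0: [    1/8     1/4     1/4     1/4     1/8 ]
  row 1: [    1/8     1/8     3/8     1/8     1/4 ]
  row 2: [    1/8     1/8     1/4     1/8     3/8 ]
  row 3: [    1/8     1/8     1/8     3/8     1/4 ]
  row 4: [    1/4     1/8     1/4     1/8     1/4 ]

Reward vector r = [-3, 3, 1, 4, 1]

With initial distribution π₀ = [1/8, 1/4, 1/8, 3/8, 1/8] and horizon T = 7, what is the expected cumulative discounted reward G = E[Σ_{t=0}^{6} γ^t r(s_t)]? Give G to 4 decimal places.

t=0: π = [0.1250, 0.2500, 0.1250, 0.3750, 0.1250], E[r] = 2.1250, γ^t·E[r] = 2.125000, running G = 2.125000
t=1: π = [0.1406, 0.1406, 0.2344, 0.2344, 0.2500], E[r] = 1.4219, γ^t·E[r] = 1.279688, running G = 3.404688
t=2: π = [0.1563, 0.1426, 0.2383, 0.2012, 0.2617], E[r] = 1.2637, γ^t·E[r] = 1.023574, running G = 4.428262
t=3: π = [0.1577, 0.1445, 0.2427, 0.1948, 0.2603], E[r] = 1.2427, γ^t·E[r] = 0.905911, running G = 5.334172
t=4: π = [0.1575, 0.1447, 0.2437, 0.1934, 0.2606], E[r] = 1.2396, γ^t·E[r] = 0.813277, running G = 6.147450
t=5: π = [0.1576, 0.1447, 0.2439, 0.1930, 0.2608], E[r] = 1.2382, γ^t·E[r] = 0.731152, running G = 6.878602
t=6: π = [0.1576, 0.1447, 0.2440, 0.1930, 0.2608], E[r] = 1.2379, γ^t·E[r] = 0.657863, running G = 7.536464

G = 7.5365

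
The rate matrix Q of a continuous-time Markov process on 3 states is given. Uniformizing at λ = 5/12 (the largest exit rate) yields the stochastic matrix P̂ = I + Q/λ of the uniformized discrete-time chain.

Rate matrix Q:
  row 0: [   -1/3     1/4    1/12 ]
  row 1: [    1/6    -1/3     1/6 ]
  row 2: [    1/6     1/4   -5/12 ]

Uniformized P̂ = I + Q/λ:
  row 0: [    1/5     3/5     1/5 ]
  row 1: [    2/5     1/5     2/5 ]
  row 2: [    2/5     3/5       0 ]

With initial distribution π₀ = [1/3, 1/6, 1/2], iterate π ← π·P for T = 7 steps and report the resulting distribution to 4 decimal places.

π = [0.3333, 0.4290, 0.2377]

t=0: π = [0.3333, 0.1667, 0.5000]
t=1: π = [0.3333, 0.5333, 0.1333]
t=2: π = [0.3333, 0.3867, 0.2800]
t=3: π = [0.3333, 0.4453, 0.2213]
t=4: π = [0.3333, 0.4219, 0.2448]
t=5: π = [0.3333, 0.4313, 0.2354]
t=6: π = [0.3333, 0.4275, 0.2392]
t=7: π = [0.3333, 0.4290, 0.2377]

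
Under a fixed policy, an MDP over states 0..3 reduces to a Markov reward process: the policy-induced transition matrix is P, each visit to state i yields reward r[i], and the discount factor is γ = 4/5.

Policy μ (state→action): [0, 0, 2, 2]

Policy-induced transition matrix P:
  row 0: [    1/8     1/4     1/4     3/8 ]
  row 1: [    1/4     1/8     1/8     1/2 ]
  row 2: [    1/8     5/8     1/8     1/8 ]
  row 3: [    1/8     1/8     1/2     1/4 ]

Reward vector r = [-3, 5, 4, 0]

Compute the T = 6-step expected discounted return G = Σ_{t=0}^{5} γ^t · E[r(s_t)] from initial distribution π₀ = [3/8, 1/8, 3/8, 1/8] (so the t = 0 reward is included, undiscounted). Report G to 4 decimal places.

G = 6.3507

t=0: π = [0.3750, 0.1250, 0.3750, 0.1250], E[r] = 1.0000, γ^t·E[r] = 1.000000, running G = 1.000000
t=1: π = [0.1406, 0.3594, 0.2188, 0.2813], E[r] = 2.2500, γ^t·E[r] = 1.800000, running G = 2.800000
t=2: π = [0.1699, 0.2520, 0.2480, 0.3301], E[r] = 1.7422, γ^t·E[r] = 1.115000, running G = 3.915000
t=3: π = [0.1565, 0.2703, 0.2700, 0.3032], E[r] = 1.9619, γ^t·E[r] = 1.004500, running G = 4.919500
t=4: π = [0.1588, 0.2796, 0.2583, 0.3034], E[r] = 1.9546, γ^t·E[r] = 0.800600, running G = 5.720100
t=5: π = [0.1599, 0.2740, 0.2586, 0.3075], E[r] = 1.9245, γ^t·E[r] = 0.630630, running G = 6.350730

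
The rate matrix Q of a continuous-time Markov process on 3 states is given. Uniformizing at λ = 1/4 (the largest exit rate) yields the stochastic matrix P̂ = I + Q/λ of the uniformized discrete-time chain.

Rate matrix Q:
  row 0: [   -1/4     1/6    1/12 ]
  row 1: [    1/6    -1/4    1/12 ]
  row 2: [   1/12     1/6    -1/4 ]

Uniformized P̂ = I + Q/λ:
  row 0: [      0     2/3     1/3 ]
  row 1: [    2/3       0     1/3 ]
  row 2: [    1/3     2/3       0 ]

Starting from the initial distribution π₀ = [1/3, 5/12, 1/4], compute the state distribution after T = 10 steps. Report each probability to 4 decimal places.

π = [0.3497, 0.4003, 0.2500]

t=0: π = [0.3333, 0.4167, 0.2500]
t=1: π = [0.3611, 0.3889, 0.2500]
t=2: π = [0.3426, 0.4074, 0.2500]
t=3: π = [0.3549, 0.3951, 0.2500]
t=4: π = [0.3467, 0.4033, 0.2500]
t=5: π = [0.3522, 0.3978, 0.2500]
t=6: π = [0.3485, 0.4015, 0.2500]
t=7: π = [0.3510, 0.3990, 0.2500]
t=8: π = [0.3493, 0.4007, 0.2500]
t=9: π = [0.3504, 0.3996, 0.2500]
t=10: π = [0.3497, 0.4003, 0.2500]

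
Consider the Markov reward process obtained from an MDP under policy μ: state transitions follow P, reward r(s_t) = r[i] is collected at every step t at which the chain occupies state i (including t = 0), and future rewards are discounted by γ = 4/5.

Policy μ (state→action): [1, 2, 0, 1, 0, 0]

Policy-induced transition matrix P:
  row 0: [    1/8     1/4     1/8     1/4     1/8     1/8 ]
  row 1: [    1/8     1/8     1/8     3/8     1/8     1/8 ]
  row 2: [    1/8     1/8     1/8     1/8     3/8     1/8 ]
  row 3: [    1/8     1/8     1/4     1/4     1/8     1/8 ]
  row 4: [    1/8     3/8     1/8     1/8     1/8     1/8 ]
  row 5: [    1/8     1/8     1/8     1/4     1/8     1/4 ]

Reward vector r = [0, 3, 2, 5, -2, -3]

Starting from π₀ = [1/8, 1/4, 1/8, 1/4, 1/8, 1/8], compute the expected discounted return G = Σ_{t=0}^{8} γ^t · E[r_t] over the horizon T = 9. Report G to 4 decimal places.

G = 5.8872

t=0: π = [0.1250, 0.2500, 0.1250, 0.2500, 0.1250, 0.1250], E[r] = 1.6250, γ^t·E[r] = 1.625000, running G = 1.625000
t=1: π = [0.1250, 0.1719, 0.1563, 0.2500, 0.1563, 0.1406], E[r] = 1.3438, γ^t·E[r] = 1.075000, running G = 2.700000
t=2: π = [0.1250, 0.1797, 0.1563, 0.2324, 0.1641, 0.1426], E[r] = 1.2578, γ^t·E[r] = 0.805000, running G = 3.505000
t=3: π = [0.1250, 0.1816, 0.1541, 0.2324, 0.1641, 0.1428], E[r] = 1.2585, γ^t·E[r] = 0.644375, running G = 4.149375
t=4: π = [0.1250, 0.1816, 0.1541, 0.2329, 0.1635, 0.1429], E[r] = 1.2621, γ^t·E[r] = 0.516975, running G = 4.666350
t=5: π = [0.1250, 0.1815, 0.1541, 0.2330, 0.1635, 0.1429], E[r] = 1.2622, γ^t·E[r] = 0.413596, running G = 5.079946
t=6: π = [0.1250, 0.1815, 0.1541, 0.2330, 0.1635, 0.1429], E[r] = 1.2621, γ^t·E[r] = 0.330840, running G = 5.410786
t=7: π = [0.1250, 0.1815, 0.1541, 0.2330, 0.1635, 0.1429], E[r] = 1.2620, γ^t·E[r] = 0.264669, running G = 5.675454
t=8: π = [0.1250, 0.1815, 0.1541, 0.2330, 0.1635, 0.1429], E[r] = 1.2620, γ^t·E[r] = 0.211736, running G = 5.887190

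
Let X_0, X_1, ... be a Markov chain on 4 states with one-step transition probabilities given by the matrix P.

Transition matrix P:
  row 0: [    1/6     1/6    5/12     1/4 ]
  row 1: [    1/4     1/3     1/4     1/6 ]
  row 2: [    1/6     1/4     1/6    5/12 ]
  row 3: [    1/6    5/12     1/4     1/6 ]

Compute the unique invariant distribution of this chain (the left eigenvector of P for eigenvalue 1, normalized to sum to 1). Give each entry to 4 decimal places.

Balance equations π_j = Σ_i π_i·P[i][j]:
  π_0 = 1/6·π_0 + 1/4·π_1 + 1/6·π_2 + 1/6·π_3
  π_1 = 1/6·π_0 + 1/3·π_1 + 1/4·π_2 + 5/12·π_3
  π_2 = 5/12·π_0 + 1/4·π_1 + 1/6·π_2 + 1/4·π_3
  normalize: π_0 + π_1 + π_2 + π_3 = 1
Solving the linear system gives exactly π = [397/2071, 622/2071, 539/2071, 27/109].

π = [0.1917, 0.3003, 0.2603, 0.2477]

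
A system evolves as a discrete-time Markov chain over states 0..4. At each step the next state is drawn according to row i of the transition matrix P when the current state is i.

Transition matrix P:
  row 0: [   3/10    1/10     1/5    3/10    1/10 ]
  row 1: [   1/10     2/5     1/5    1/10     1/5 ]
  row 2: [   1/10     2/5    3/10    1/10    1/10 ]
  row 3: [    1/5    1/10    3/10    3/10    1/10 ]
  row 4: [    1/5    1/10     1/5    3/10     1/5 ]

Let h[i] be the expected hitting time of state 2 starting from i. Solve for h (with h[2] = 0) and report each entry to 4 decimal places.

h = [4.4025, 4.5283, 0.0000, 3.9623, 4.4025]

First-step conditioning: h[2] = 0; for i ≠ 2, h[i] = 1 + Σ_k P[i][k]·h[k].
  h[0] = 1 + 3/10·h[0] + 1/10·h[1] + 3/10·h[3] + 1/10·h[4]
  h[1] = 1 + 1/10·h[0] + 2/5·h[1] + 1/10·h[3] + 1/5·h[4]
  h[3] = 1 + 1/5·h[0] + 1/10·h[1] + 3/10·h[3] + 1/10·h[4]
  h[4] = 1 + 1/5·h[0] + 1/10·h[1] + 3/10·h[3] + 1/5·h[4]
Solving the 4×4 linear system over states ≠ 2 gives exactly h = [700/159, 240/53, 0, 210/53, 700/159] (h[2] = 0 is the target).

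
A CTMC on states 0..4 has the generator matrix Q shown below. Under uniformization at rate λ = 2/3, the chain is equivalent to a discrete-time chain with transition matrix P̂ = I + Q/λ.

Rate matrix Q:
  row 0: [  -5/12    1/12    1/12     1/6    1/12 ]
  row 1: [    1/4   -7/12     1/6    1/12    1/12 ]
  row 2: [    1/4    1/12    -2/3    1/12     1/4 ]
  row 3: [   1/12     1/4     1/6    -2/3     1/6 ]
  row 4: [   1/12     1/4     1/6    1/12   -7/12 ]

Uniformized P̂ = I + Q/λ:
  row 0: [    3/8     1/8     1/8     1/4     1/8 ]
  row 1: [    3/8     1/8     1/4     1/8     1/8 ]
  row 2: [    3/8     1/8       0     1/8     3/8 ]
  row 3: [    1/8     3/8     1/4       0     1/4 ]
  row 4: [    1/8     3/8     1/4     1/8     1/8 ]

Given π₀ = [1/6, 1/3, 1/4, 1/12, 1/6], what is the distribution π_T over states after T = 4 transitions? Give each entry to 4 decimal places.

t=0: π = [0.1667, 0.3333, 0.2500, 0.0833, 0.1667]
t=1: π = [0.3125, 0.1875, 0.1667, 0.1354, 0.1979]
t=2: π = [0.2917, 0.2083, 0.1693, 0.1471, 0.1836]
t=3: π = [0.2923, 0.2077, 0.1712, 0.1431, 0.1857]
t=4: π = [0.2928, 0.2072, 0.1707, 0.1437, 0.1857]

π = [0.2928, 0.2072, 0.1707, 0.1437, 0.1857]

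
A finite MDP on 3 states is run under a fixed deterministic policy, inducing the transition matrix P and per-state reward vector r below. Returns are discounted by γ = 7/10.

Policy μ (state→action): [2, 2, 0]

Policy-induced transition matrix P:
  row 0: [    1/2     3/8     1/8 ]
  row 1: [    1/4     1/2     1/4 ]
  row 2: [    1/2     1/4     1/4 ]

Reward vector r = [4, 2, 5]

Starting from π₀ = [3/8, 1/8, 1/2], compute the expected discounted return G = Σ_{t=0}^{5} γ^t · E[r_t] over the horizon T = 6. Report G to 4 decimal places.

t=0: π = [0.3750, 0.1250, 0.5000], E[r] = 4.2500, γ^t·E[r] = 4.250000, running G = 4.250000
t=1: π = [0.4688, 0.3281, 0.2031], E[r] = 3.5469, γ^t·E[r] = 2.482813, running G = 6.732813
t=2: π = [0.4180, 0.3906, 0.1914], E[r] = 3.4102, γ^t·E[r] = 1.670977, running G = 8.403789
t=3: π = [0.4023, 0.3999, 0.1978], E[r] = 3.3979, γ^t·E[r] = 1.165497, running G = 9.569286
t=4: π = [0.4000, 0.4003, 0.1997], E[r] = 3.3992, γ^t·E[r] = 0.816141, running G = 10.385426
t=5: π = [0.3999, 0.4001, 0.2000], E[r] = 3.3999, γ^t·E[r] = 0.571414, running G = 10.956840

G = 10.9568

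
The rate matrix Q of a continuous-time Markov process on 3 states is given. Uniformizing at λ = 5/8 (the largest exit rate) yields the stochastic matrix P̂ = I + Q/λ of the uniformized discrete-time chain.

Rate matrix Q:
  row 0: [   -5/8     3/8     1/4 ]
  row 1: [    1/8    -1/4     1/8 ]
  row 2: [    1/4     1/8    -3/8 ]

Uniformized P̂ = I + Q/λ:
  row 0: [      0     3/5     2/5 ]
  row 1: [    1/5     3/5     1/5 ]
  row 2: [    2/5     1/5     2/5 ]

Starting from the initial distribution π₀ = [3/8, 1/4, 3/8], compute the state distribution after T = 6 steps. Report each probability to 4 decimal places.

π = [0.2175, 0.4781, 0.3044]

t=0: π = [0.3750, 0.2500, 0.3750]
t=1: π = [0.2000, 0.4500, 0.3500]
t=2: π = [0.2300, 0.4600, 0.3100]
t=3: π = [0.2160, 0.4760, 0.3080]
t=4: π = [0.2184, 0.4768, 0.3048]
t=5: π = [0.2173, 0.4781, 0.3046]
t=6: π = [0.2175, 0.4781, 0.3044]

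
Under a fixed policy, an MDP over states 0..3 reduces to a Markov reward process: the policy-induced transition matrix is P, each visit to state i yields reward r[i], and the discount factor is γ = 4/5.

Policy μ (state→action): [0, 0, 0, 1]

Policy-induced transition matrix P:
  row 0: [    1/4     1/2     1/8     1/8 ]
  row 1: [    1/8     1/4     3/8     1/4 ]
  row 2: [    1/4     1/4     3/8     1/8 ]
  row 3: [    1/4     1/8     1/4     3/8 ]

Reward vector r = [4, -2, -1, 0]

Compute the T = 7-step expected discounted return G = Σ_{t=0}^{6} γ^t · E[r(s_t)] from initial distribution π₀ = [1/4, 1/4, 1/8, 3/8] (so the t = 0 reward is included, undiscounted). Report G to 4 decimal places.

t=0: π = [0.2500, 0.2500, 0.1250, 0.3750], E[r] = 0.3750, γ^t·E[r] = 0.375000, running G = 0.375000
t=1: π = [0.2188, 0.2656, 0.2656, 0.2500], E[r] = 0.0781, γ^t·E[r] = 0.062500, running G = 0.437500
t=2: π = [0.2168, 0.2734, 0.2891, 0.2207], E[r] = 0.0313, γ^t·E[r] = 0.020000, running G = 0.457500
t=3: π = [0.2158, 0.2766, 0.2932, 0.2144], E[r] = 0.0168, γ^t·E[r] = 0.008625, running G = 0.466125
t=4: π = [0.2154, 0.2772, 0.2943, 0.2132], E[r] = 0.0131, γ^t·E[r] = 0.005375, running G = 0.471500
t=5: π = [0.2154, 0.2772, 0.2945, 0.2129], E[r] = 0.0125, γ^t·E[r] = 0.004096, running G = 0.475596
t=6: π = [0.2153, 0.2772, 0.2945, 0.2129], E[r] = 0.0124, γ^t·E[r] = 0.003253, running G = 0.478849

G = 0.4788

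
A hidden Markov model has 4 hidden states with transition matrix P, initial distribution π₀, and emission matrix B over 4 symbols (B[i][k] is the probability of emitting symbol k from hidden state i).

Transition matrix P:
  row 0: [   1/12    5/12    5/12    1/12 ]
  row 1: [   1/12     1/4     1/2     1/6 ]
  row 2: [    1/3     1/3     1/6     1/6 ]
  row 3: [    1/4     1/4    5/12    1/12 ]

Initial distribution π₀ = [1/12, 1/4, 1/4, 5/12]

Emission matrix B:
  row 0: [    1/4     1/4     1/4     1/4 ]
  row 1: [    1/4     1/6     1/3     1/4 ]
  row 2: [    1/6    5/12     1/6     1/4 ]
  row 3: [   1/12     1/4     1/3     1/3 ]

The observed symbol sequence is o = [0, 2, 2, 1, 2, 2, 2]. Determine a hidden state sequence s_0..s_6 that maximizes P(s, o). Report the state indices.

t=0: δ = [2.083e-02, 6.250e-02, 4.167e-02, 3.472e-02]  (obs o_0=0)
t=1: δ = [3.472e-03, 5.208e-03, 5.208e-03, 3.472e-03]  ψ = [2, 1, 1, 1]  (obs o_1=2)
t=2: δ = [4.340e-04, 5.787e-04, 4.340e-04, 2.894e-04]  ψ = [2, 2, 1, 1]  (obs o_2=2)
t=3: δ = [3.617e-05, 3.014e-05, 1.206e-04, 2.411e-05]  ψ = [2, 0, 1, 1]  (obs o_3=1)
t=4: δ = [1.005e-05, 1.340e-05, 3.349e-06, 6.698e-06]  ψ = [2, 2, 2, 2]  (obs o_4=2)
t=5: δ = [4.186e-07, 1.395e-06, 1.116e-06, 7.442e-07]  ψ = [3, 0, 1, 1]  (obs o_5=2)
t=6: δ = [9.303e-08, 1.240e-07, 1.163e-07, 7.752e-08]  ψ = [2, 2, 1, 1]  (obs o_6=2)
backtrack: best end state = 1; path = [1, 2, 1, 2, 1, 2, 1]

path = [1, 2, 1, 2, 1, 2, 1]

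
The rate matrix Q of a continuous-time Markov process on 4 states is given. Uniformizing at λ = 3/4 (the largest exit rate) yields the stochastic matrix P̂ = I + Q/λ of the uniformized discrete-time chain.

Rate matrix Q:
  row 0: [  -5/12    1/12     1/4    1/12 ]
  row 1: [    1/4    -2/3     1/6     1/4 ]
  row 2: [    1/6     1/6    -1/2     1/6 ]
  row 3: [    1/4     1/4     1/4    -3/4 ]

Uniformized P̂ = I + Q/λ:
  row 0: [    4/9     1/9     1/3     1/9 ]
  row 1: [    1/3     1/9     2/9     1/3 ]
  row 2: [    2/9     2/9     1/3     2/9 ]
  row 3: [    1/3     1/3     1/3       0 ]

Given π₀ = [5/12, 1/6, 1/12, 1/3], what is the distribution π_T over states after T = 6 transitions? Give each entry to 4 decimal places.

π = [0.3359, 0.1832, 0.3130, 0.1680]

t=0: π = [0.4167, 0.1667, 0.0833, 0.3333]
t=1: π = [0.3704, 0.1944, 0.3148, 0.1204]
t=2: π = [0.3395, 0.1728, 0.3117, 0.1759]
t=3: π = [0.3364, 0.1848, 0.3141, 0.1646]
t=4: π = [0.3358, 0.1826, 0.3128, 0.1688]
t=5: π = [0.3359, 0.1834, 0.3130, 0.1677]
t=6: π = [0.3359, 0.1832, 0.3130, 0.1680]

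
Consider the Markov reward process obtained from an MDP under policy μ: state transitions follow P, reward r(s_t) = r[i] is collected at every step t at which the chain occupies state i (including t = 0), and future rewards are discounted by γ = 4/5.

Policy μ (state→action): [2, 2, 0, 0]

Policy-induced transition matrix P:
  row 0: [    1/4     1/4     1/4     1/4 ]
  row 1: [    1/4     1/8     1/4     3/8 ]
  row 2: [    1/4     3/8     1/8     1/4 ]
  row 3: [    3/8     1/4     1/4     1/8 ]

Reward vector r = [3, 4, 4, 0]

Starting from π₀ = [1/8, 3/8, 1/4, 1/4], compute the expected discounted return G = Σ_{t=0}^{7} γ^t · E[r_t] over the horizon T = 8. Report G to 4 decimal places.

t=0: π = [0.1250, 0.3750, 0.2500, 0.2500], E[r] = 2.8750, γ^t·E[r] = 2.875000, running G = 2.875000
t=1: π = [0.2813, 0.2344, 0.2188, 0.2656], E[r] = 2.6563, γ^t·E[r] = 2.125000, running G = 5.000000
t=2: π = [0.2832, 0.2480, 0.2227, 0.2461], E[r] = 2.7324, γ^t·E[r] = 1.748750, running G = 6.748750
t=3: π = [0.2808, 0.2468, 0.2222, 0.2502], E[r] = 2.7183, γ^t·E[r] = 1.391750, running G = 8.140500
t=4: π = [0.2813, 0.2469, 0.2222, 0.2496], E[r] = 2.7204, γ^t·E[r] = 1.114288, running G = 9.254788
t=5: π = [0.2812, 0.2469, 0.2222, 0.2497], E[r] = 2.7201, γ^t·E[r] = 0.891333, running G = 10.146120
t=6: π = [0.2812, 0.2469, 0.2222, 0.2497], E[r] = 2.7202, γ^t·E[r] = 0.713076, running G = 10.859196
t=7: π = [0.2812, 0.2469, 0.2222, 0.2497], E[r] = 2.7202, γ^t·E[r] = 0.570460, running G = 11.429656

G = 11.4297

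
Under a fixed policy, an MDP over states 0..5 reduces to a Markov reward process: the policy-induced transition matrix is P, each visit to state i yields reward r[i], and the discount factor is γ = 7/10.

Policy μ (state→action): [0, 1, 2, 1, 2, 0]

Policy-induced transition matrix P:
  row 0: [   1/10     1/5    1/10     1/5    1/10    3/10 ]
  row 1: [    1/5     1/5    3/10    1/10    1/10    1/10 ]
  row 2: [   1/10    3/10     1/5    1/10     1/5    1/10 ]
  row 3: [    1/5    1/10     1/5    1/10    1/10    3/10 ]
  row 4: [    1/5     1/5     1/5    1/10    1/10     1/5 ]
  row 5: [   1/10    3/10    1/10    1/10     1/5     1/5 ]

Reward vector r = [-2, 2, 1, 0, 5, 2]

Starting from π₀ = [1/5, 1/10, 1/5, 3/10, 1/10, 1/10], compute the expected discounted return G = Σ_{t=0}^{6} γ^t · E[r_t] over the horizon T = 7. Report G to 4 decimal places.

t=0: π = [0.2000, 0.1000, 0.2000, 0.3000, 0.1000, 0.1000], E[r] = 0.7000, γ^t·E[r] = 0.700000, running G = 0.700000
t=1: π = [0.1500, 0.2000, 0.1800, 0.1200, 0.1300, 0.2200], E[r] = 1.3700, γ^t·E[r] = 0.959000, running G = 1.659000
t=2: π = [0.1450, 0.2280, 0.1830, 0.1150, 0.1400, 0.1890], E[r] = 1.4270, γ^t·E[r] = 0.699230, running G = 2.358230
t=3: π = [0.1483, 0.2257, 0.1894, 0.1145, 0.1372, 0.1849], E[r] = 1.4000, γ^t·E[r] = 0.480200, running G = 2.838430
t=4: π = [0.1477, 0.2260, 0.1893, 0.1148, 0.1374, 0.1848], E[r] = 1.4024, γ^t·E[r] = 0.336721, running G = 3.175151
t=5: π = [0.1478, 0.2259, 0.1893, 0.1148, 0.1374, 0.1847], E[r] = 1.4020, γ^t·E[r] = 0.235637, running G = 3.410788
t=6: π = [0.1478, 0.2259, 0.1893, 0.1148, 0.1374, 0.1847], E[r] = 1.4021, γ^t·E[r] = 0.164954, running G = 3.575742

G = 3.5757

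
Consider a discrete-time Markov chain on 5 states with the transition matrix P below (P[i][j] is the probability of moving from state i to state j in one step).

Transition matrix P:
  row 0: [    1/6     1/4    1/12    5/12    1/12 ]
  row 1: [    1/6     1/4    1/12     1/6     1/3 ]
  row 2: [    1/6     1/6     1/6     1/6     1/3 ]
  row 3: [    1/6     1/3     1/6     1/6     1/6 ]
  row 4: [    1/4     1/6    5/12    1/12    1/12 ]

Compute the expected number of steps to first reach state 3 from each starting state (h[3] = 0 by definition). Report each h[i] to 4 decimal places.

h = [3.8028, 5.1549, 5.1549, 0.0000, 5.4085]

First-step conditioning: h[3] = 0; for i ≠ 3, h[i] = 1 + Σ_k P[i][k]·h[k].
  h[0] = 1 + 1/6·h[0] + 1/4·h[1] + 1/12·h[2] + 1/12·h[4]
  h[1] = 1 + 1/6·h[0] + 1/4·h[1] + 1/12·h[2] + 1/3·h[4]
  h[2] = 1 + 1/6·h[0] + 1/6·h[1] + 1/6·h[2] + 1/3·h[4]
  h[4] = 1 + 1/4·h[0] + 1/6·h[1] + 5/12·h[2] + 1/12·h[4]
Solving the 4×4 linear system over states ≠ 3 gives exactly h = [270/71, 366/71, 366/71, 0, 384/71] (h[3] = 0 is the target).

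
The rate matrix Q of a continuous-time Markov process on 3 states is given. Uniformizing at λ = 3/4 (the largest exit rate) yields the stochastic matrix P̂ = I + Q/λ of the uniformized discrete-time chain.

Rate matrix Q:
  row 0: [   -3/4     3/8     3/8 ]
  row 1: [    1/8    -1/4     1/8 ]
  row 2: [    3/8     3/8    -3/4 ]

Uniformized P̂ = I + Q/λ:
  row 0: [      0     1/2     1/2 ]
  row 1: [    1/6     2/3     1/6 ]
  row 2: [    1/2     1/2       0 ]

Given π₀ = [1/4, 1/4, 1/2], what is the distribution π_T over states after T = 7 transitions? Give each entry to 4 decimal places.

π = [0.2010, 0.6000, 0.1990]

t=0: π = [0.2500, 0.2500, 0.5000]
t=1: π = [0.2917, 0.5417, 0.1667]
t=2: π = [0.1736, 0.5903, 0.2361]
t=3: π = [0.2164, 0.5984, 0.1852]
t=4: π = [0.1923, 0.5997, 0.2079]
t=5: π = [0.2039, 0.6000, 0.1961]
t=6: π = [0.1981, 0.6000, 0.2020]
t=7: π = [0.2010, 0.6000, 0.1990]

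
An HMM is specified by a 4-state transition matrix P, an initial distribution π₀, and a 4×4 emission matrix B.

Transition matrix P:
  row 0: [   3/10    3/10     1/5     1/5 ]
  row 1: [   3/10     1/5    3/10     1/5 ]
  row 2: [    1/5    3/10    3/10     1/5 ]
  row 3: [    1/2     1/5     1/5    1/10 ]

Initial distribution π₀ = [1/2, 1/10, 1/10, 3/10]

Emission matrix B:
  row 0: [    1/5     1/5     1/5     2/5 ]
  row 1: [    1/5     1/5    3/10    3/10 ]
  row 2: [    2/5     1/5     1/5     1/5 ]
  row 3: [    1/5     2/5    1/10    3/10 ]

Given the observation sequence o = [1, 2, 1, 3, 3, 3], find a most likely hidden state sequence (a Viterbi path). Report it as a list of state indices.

t=0: δ = [1.000e-01, 2.000e-02, 2.000e-02, 1.200e-01]  (obs o_0=1)
t=1: δ = [1.200e-02, 9.000e-03, 4.800e-03, 2.000e-03]  ψ = [3, 0, 3, 0]  (obs o_1=2)
t=2: δ = [7.200e-04, 7.200e-04, 5.400e-04, 9.600e-04]  ψ = [0, 0, 1, 0]  (obs o_2=1)
t=3: δ = [1.920e-04, 6.480e-05, 4.320e-05, 4.320e-05]  ψ = [3, 0, 1, 0]  (obs o_3=3)
t=4: δ = [2.304e-05, 1.728e-05, 7.680e-06, 1.152e-05]  ψ = [0, 0, 0, 0]  (obs o_4=3)
t=5: δ = [2.765e-06, 2.074e-06, 1.037e-06, 1.382e-06]  ψ = [0, 0, 1, 0]  (obs o_5=3)
backtrack: best end state = 0; path = [3, 0, 3, 0, 0, 0]

path = [3, 0, 3, 0, 0, 0]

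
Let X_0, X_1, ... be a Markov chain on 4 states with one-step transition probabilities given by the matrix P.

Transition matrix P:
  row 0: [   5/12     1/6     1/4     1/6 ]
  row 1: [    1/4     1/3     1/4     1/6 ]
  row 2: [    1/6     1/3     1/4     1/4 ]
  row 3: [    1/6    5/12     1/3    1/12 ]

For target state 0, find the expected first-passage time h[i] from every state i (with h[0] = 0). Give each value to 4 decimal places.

h = [0.0000, 4.6851, 5.1083, 5.0781]

First-step conditioning: h[0] = 0; for i ≠ 0, h[i] = 1 + Σ_k P[i][k]·h[k].
  h[1] = 1 + 1/3·h[1] + 1/4·h[2] + 1/6·h[3]
  h[2] = 1 + 1/3·h[1] + 1/4·h[2] + 1/4·h[3]
  h[3] = 1 + 5/12·h[1] + 1/3·h[2] + 1/12·h[3]
Solving the 3×3 linear system over states ≠ 0 gives exactly h = [0, 1860/397, 2028/397, 2016/397] (h[0] = 0 is the target).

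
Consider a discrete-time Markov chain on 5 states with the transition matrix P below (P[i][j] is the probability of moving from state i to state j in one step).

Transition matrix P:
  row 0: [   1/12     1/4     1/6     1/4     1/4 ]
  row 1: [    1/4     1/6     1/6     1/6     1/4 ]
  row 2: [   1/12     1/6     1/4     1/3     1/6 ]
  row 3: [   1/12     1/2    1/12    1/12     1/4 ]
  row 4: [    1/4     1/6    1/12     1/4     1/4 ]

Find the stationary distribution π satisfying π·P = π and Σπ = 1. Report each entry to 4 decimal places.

Balance equations π_j = Σ_i π_i·P[i][j]:
  π_0 = 1/12·π_0 + 1/4·π_1 + 1/12·π_2 + 1/12·π_3 + 1/4·π_4
  π_1 = 1/4·π_0 + 1/6·π_1 + 1/6·π_2 + 1/2·π_3 + 1/6·π_4
  π_2 = 1/6·π_0 + 1/6·π_1 + 1/4·π_2 + 1/12·π_3 + 1/12·π_4
  π_3 = 1/4·π_0 + 1/6·π_1 + 1/3·π_2 + 1/12·π_3 + 1/4·π_4
  normalize: π_0 + π_1 + π_2 + π_3 + π_4 = 1
Solving the linear system gives exactly π = [2008/12201, 3041/12201, 575/4067, 5041/24402, 5813/24402].

π = [0.1646, 0.2492, 0.1414, 0.2066, 0.2382]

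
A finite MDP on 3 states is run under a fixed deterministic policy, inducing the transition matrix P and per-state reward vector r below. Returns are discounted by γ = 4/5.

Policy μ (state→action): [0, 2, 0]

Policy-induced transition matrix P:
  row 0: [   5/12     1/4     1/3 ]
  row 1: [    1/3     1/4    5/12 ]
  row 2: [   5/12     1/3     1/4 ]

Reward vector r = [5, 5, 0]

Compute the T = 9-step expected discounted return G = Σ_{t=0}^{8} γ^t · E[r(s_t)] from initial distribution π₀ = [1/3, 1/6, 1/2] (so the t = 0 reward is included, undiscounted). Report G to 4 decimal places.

G = 13.7528

t=0: π = [0.3333, 0.1667, 0.5000], E[r] = 2.5000, γ^t·E[r] = 2.500000, running G = 2.500000
t=1: π = [0.4028, 0.2917, 0.3056], E[r] = 3.4722, γ^t·E[r] = 2.777778, running G = 5.277778
t=2: π = [0.3924, 0.2755, 0.3322], E[r] = 3.3391, γ^t·E[r] = 2.137037, running G = 7.414815
t=3: π = [0.3937, 0.2777, 0.3286], E[r] = 3.3570, γ^t·E[r] = 1.718765, running G = 9.133580
t=4: π = [0.3935, 0.2774, 0.3291], E[r] = 3.3546, γ^t·E[r] = 1.374025, running G = 10.507605
t=5: π = [0.3936, 0.2774, 0.3290], E[r] = 3.3549, γ^t·E[r] = 1.099326, running G = 11.606931
t=6: π = [0.3935, 0.2774, 0.3290], E[r] = 3.3548, γ^t·E[r] = 0.879449, running G = 12.486381
t=7: π = [0.3935, 0.2774, 0.3290], E[r] = 3.3548, γ^t·E[r] = 0.703561, running G = 13.189941
t=8: π = [0.3935, 0.2774, 0.3290], E[r] = 3.3548, γ^t·E[r] = 0.562849, running G = 13.752790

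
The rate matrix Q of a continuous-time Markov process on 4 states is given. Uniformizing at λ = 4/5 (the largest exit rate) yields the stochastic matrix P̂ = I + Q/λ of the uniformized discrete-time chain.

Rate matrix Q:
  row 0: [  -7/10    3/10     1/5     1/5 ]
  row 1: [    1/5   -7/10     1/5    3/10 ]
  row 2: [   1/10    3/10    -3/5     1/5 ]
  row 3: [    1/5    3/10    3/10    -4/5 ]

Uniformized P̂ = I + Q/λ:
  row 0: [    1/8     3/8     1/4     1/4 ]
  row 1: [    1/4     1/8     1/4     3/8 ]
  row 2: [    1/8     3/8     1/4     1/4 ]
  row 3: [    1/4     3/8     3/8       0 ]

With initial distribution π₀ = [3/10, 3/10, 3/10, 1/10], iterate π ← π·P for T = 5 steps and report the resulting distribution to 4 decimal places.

t=0: π = [0.3000, 0.3000, 0.3000, 0.1000]
t=1: π = [0.1750, 0.3000, 0.2625, 0.2625]
t=2: π = [0.1953, 0.3000, 0.2828, 0.2219]
t=3: π = [0.1902, 0.3000, 0.2777, 0.2320]
t=4: π = [0.1915, 0.3000, 0.2790, 0.2295]
t=5: π = [0.1912, 0.3000, 0.2787, 0.2301]

π = [0.1912, 0.3000, 0.2787, 0.2301]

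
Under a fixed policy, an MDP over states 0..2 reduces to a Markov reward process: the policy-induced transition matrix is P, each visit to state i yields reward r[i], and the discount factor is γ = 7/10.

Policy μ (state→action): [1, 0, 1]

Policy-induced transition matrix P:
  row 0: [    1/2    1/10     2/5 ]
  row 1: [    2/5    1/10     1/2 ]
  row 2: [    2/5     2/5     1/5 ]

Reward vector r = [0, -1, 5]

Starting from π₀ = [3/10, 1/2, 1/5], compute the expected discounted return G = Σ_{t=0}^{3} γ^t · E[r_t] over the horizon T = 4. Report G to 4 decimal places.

t=0: π = [0.3000, 0.5000, 0.2000], E[r] = 0.5000, γ^t·E[r] = 0.500000, running G = 0.500000
t=1: π = [0.4300, 0.1600, 0.4100], E[r] = 1.8900, γ^t·E[r] = 1.323000, running G = 1.823000
t=2: π = [0.4430, 0.2230, 0.3340], E[r] = 1.4470, γ^t·E[r] = 0.709030, running G = 2.532030
t=3: π = [0.4443, 0.2002, 0.3555], E[r] = 1.5773, γ^t·E[r] = 0.541014, running G = 3.073044

G = 3.0730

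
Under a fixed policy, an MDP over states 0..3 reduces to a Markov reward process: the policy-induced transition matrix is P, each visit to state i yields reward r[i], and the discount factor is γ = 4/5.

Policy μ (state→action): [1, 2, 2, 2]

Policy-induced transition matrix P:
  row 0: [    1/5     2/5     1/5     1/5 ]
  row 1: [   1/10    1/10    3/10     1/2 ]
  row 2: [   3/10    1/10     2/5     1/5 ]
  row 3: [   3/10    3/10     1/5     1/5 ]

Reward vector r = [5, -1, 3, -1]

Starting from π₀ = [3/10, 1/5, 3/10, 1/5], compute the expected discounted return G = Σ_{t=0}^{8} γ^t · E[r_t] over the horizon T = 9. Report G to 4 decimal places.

t=0: π = [0.3000, 0.2000, 0.3000, 0.2000], E[r] = 2.0000, γ^t·E[r] = 2.000000, running G = 2.000000
t=1: π = [0.2300, 0.2300, 0.2800, 0.2600], E[r] = 1.5000, γ^t·E[r] = 1.200000, running G = 3.200000
t=2: π = [0.2310, 0.2210, 0.2790, 0.2690], E[r] = 1.5020, γ^t·E[r] = 0.961280, running G = 4.161280
t=3: π = [0.2327, 0.2231, 0.2779, 0.2663], E[r] = 1.5078, γ^t·E[r] = 0.771994, running G = 4.933274
t=4: π = [0.2321, 0.2231, 0.2779, 0.2669], E[r] = 1.5042, γ^t·E[r] = 0.616129, running G = 5.549402
t=5: π = [0.2322, 0.2230, 0.2779, 0.2669], E[r] = 1.5046, γ^t·E[r] = 0.493024, running G = 6.042426
t=6: π = [0.2322, 0.2230, 0.2779, 0.2669], E[r] = 1.5046, γ^t·E[r] = 0.394419, running G = 6.436845
t=7: π = [0.2322, 0.2230, 0.2779, 0.2669], E[r] = 1.5046, γ^t·E[r] = 0.315530, running G = 6.752375
t=8: π = [0.2322, 0.2230, 0.2779, 0.2669], E[r] = 1.5046, γ^t·E[r] = 0.252425, running G = 7.004800

G = 7.0048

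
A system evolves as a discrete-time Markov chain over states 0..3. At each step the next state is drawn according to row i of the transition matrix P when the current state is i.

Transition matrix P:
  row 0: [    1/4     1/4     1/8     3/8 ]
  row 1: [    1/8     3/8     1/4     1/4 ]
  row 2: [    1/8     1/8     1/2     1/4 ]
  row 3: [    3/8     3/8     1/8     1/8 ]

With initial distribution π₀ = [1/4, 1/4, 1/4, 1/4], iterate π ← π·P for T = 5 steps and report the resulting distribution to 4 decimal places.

π = [0.2131, 0.2842, 0.2567, 0.2459]

t=0: π = [0.2500, 0.2500, 0.2500, 0.2500]
t=1: π = [0.2188, 0.2813, 0.2500, 0.2500]
t=2: π = [0.2148, 0.2852, 0.2539, 0.2461]
t=3: π = [0.2134, 0.2847, 0.2559, 0.2461]
t=4: π = [0.2132, 0.2844, 0.2565, 0.2459]
t=5: π = [0.2131, 0.2842, 0.2567, 0.2459]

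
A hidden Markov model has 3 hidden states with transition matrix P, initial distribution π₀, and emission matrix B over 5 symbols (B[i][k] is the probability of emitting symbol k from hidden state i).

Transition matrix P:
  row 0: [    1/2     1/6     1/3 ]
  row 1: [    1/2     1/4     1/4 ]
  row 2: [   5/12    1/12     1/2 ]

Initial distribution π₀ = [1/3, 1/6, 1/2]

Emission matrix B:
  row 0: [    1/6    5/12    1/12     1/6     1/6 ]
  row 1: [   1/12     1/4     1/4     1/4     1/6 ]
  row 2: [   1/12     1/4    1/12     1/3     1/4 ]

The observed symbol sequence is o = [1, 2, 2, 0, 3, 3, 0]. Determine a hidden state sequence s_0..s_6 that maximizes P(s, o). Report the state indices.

t=0: δ = [1.389e-01, 4.167e-02, 1.250e-01]  (obs o_0=1)
t=1: δ = [5.787e-03, 5.787e-03, 5.208e-03]  ψ = [0, 0, 2]  (obs o_1=2)
t=2: δ = [2.411e-04, 3.617e-04, 2.170e-04]  ψ = [0, 1, 2]  (obs o_2=2)
t=3: δ = [3.014e-05, 7.535e-06, 9.042e-06]  ψ = [1, 1, 2]  (obs o_3=0)
t=4: δ = [2.512e-06, 1.256e-06, 3.349e-06]  ψ = [0, 0, 0]  (obs o_4=3)
t=5: δ = [2.326e-07, 1.047e-07, 5.582e-07]  ψ = [2, 0, 2]  (obs o_5=3)
t=6: δ = [3.876e-08, 3.876e-09, 2.326e-08]  ψ = [2, 2, 2]  (obs o_6=0)
backtrack: best end state = 0; path = [0, 1, 1, 0, 2, 2, 0]

path = [0, 1, 1, 0, 2, 2, 0]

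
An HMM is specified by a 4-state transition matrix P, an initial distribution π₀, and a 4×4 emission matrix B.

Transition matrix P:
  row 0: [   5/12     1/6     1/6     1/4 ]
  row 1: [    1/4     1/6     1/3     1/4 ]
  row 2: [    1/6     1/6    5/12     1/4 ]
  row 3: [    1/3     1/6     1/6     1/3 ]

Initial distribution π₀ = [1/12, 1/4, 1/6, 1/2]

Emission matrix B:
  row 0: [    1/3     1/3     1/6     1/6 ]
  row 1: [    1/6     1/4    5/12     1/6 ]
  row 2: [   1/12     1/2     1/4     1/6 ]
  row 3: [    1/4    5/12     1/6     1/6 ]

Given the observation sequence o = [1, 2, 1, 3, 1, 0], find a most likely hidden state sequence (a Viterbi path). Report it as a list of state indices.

path = [3, 1, 2, 2, 2, 3]

t=0: δ = [2.778e-02, 6.250e-02, 8.333e-02, 2.083e-01]  (obs o_0=1)
t=1: δ = [1.157e-02, 1.447e-02, 8.681e-03, 1.157e-02]  ψ = [3, 3, 2, 3]  (obs o_1=2)
t=2: δ = [1.608e-03, 6.028e-04, 2.411e-03, 1.608e-03]  ψ = [0, 1, 1, 3]  (obs o_2=1)
t=3: δ = [1.116e-04, 6.698e-05, 1.674e-04, 1.005e-04]  ψ = [0, 2, 2, 2]  (obs o_3=3)
t=4: δ = [1.550e-05, 6.977e-06, 3.489e-05, 1.744e-05]  ψ = [0, 2, 2, 2]  (obs o_4=1)
t=5: δ = [2.153e-06, 9.690e-07, 1.211e-06, 2.180e-06]  ψ = [0, 2, 2, 2]  (obs o_5=0)
backtrack: best end state = 3; path = [3, 1, 2, 2, 2, 3]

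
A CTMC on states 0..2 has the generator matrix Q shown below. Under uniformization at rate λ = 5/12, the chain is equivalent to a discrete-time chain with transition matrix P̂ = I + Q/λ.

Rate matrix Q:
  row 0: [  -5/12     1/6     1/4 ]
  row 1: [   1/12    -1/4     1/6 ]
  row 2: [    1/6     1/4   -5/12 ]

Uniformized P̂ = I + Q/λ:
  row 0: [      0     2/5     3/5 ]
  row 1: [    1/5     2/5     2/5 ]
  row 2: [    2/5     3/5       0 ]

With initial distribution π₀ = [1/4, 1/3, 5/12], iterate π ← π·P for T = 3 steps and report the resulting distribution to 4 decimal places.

π = [0.2247, 0.4667, 0.3087]

t=0: π = [0.2500, 0.3333, 0.4167]
t=1: π = [0.2333, 0.4833, 0.2833]
t=2: π = [0.2100, 0.4567, 0.3333]
t=3: π = [0.2247, 0.4667, 0.3087]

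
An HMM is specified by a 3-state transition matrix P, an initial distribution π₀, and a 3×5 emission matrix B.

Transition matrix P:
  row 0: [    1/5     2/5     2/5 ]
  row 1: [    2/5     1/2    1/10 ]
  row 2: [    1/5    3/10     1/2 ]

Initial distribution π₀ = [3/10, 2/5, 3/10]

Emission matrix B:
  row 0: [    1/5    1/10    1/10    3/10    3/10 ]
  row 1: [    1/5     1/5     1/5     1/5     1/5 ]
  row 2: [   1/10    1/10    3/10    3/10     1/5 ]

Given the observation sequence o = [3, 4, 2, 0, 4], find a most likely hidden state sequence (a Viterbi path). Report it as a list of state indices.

t=0: δ = [9.000e-02, 8.000e-02, 9.000e-02]  (obs o_0=3)
t=1: δ = [9.600e-03, 8.000e-03, 9.000e-03]  ψ = [1, 1, 2]  (obs o_1=4)
t=2: δ = [3.200e-04, 8.000e-04, 1.350e-03]  ψ = [1, 1, 2]  (obs o_2=2)
t=3: δ = [6.400e-05, 8.100e-05, 6.750e-05]  ψ = [1, 2, 2]  (obs o_3=0)
t=4: δ = [9.720e-06, 8.100e-06, 6.750e-06]  ψ = [1, 1, 2]  (obs o_4=4)
backtrack: best end state = 0; path = [2, 2, 2, 1, 0]

path = [2, 2, 2, 1, 0]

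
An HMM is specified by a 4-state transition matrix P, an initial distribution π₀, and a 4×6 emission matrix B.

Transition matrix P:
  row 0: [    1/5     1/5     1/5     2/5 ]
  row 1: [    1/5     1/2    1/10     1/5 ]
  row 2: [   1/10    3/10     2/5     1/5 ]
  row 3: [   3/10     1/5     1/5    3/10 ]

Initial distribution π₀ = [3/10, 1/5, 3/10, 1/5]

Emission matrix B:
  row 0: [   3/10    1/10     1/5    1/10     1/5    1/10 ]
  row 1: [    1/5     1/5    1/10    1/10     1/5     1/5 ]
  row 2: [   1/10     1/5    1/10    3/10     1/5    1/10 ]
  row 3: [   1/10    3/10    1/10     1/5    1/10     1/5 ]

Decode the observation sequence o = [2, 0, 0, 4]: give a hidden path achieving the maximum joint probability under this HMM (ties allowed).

path = [0, 1, 1, 1]

t=0: δ = [6.000e-02, 2.000e-02, 3.000e-02, 2.000e-02]  (obs o_0=2)
t=1: δ = [3.600e-03, 2.400e-03, 1.200e-03, 2.400e-03]  ψ = [0, 0, 0, 0]  (obs o_1=0)
t=2: δ = [2.160e-04, 2.400e-04, 7.200e-05, 1.440e-04]  ψ = [0, 1, 0, 0]  (obs o_2=0)
t=3: δ = [9.600e-06, 2.400e-05, 8.640e-06, 8.640e-06]  ψ = [1, 1, 0, 0]  (obs o_3=4)
backtrack: best end state = 1; path = [0, 1, 1, 1]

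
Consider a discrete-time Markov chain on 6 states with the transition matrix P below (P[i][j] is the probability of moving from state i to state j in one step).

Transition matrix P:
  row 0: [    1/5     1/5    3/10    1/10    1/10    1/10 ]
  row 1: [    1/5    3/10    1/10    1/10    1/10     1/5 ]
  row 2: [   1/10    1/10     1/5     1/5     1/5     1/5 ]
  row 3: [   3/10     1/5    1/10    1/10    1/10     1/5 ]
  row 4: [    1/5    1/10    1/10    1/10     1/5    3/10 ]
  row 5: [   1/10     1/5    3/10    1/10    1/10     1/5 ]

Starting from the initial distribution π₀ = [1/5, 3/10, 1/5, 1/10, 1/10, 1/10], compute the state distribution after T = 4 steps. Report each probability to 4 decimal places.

t=0: π = [0.2000, 0.3000, 0.2000, 0.1000, 0.1000, 0.1000]
t=1: π = [0.1800, 0.2000, 0.1800, 0.1200, 0.1300, 0.1900]
t=2: π = [0.1750, 0.1890, 0.1920, 0.1180, 0.1310, 0.1950]
t=3: π = [0.1731, 0.1866, 0.1932, 0.1192, 0.1323, 0.1956]
t=4: π = [0.1730, 0.1861, 0.1931, 0.1193, 0.1326, 0.1959]

π = [0.1730, 0.1861, 0.1931, 0.1193, 0.1326, 0.1959]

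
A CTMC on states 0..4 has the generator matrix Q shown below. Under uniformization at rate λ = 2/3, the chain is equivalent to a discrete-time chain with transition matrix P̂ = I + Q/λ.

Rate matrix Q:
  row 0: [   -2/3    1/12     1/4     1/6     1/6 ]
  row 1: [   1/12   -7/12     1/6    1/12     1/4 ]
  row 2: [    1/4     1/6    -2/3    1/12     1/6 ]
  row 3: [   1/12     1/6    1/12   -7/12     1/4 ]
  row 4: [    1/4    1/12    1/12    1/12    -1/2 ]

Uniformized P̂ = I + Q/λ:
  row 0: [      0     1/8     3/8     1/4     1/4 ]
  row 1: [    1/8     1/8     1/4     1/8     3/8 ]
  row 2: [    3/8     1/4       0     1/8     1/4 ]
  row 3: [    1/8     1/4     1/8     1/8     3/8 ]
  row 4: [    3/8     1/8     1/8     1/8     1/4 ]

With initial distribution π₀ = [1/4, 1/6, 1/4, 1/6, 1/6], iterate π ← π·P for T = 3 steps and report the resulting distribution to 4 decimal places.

t=0: π = [0.2500, 0.1667, 0.2500, 0.1667, 0.1667]
t=1: π = [0.1979, 0.1771, 0.1771, 0.1563, 0.2917]
t=2: π = [0.2174, 0.1667, 0.1745, 0.1497, 0.2917]
t=3: π = [0.2144, 0.1655, 0.1784, 0.1522, 0.2896]

π = [0.2144, 0.1655, 0.1784, 0.1522, 0.2896]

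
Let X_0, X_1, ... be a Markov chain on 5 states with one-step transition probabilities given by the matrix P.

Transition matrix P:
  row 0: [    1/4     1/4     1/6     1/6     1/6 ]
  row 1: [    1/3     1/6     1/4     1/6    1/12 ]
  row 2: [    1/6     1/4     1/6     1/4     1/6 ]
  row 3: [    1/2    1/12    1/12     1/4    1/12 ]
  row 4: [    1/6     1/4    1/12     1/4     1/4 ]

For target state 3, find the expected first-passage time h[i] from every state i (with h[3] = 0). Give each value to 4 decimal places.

First-step conditioning: h[3] = 0; for i ≠ 3, h[i] = 1 + Σ_k P[i][k]·h[k].
  h[0] = 1 + 1/4·h[0] + 1/4·h[1] + 1/6·h[2] + 1/6·h[4]
  h[1] = 1 + 1/3·h[0] + 1/6·h[1] + 1/4·h[2] + 1/12·h[4]
  h[2] = 1 + 1/6·h[0] + 1/4·h[1] + 1/6·h[2] + 1/6·h[4]
  h[4] = 1 + 1/6·h[0] + 1/4·h[1] + 1/12·h[2] + 1/4·h[4]
Solving the 4×4 linear system over states ≠ 3 gives exactly h = [36/7, 36/7, 33/7, 0, 33/7] (h[3] = 0 is the target).

h = [5.1429, 5.1429, 4.7143, 0.0000, 4.7143]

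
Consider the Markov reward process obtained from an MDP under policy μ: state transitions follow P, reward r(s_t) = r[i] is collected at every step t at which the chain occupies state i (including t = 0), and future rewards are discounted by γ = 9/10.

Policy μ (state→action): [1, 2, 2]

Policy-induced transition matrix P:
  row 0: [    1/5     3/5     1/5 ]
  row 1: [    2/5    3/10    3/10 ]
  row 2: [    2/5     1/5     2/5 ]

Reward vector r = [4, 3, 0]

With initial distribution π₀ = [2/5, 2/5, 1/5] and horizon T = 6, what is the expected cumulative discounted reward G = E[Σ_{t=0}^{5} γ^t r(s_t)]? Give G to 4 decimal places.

G = 11.8444

t=0: π = [0.4000, 0.4000, 0.2000], E[r] = 2.8000, γ^t·E[r] = 2.800000, running G = 2.800000
t=1: π = [0.3200, 0.4000, 0.2800], E[r] = 2.4800, γ^t·E[r] = 2.232000, running G = 5.032000
t=2: π = [0.3360, 0.3680, 0.2960], E[r] = 2.4480, γ^t·E[r] = 1.982880, running G = 7.014880
t=3: π = [0.3328, 0.3712, 0.2960], E[r] = 2.4448, γ^t·E[r] = 1.782259, running G = 8.797139
t=4: π = [0.3334, 0.3702, 0.2963], E[r] = 2.4445, γ^t·E[r] = 1.603823, running G = 10.400963
t=5: π = [0.3333, 0.3704, 0.2963], E[r] = 2.4444, γ^t·E[r] = 1.443422, running G = 11.844385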